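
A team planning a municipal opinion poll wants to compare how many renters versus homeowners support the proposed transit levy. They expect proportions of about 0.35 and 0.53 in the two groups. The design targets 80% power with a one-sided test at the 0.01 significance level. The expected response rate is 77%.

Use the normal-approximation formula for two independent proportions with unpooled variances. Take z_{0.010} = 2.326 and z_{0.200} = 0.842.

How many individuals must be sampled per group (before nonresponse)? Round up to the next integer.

n = 192 per group

n = (z_α + z_β)² · [p₁(1−p₁) + p₂(1−p₂)] / (p₁ − p₂)²
  = (2.326 + 0.842)² · (0.35·0.65 + 0.53·0.47) / (-0.18)²
  = (3.168)² · (0.2275 + 0.2491) / 0.0324
  = 10.0362 · 0.4766 / 0.0324
  = 147.63
Adjust for 77% response: 147.63 / 0.77 = 191.73.
Round up → n = 192 per group.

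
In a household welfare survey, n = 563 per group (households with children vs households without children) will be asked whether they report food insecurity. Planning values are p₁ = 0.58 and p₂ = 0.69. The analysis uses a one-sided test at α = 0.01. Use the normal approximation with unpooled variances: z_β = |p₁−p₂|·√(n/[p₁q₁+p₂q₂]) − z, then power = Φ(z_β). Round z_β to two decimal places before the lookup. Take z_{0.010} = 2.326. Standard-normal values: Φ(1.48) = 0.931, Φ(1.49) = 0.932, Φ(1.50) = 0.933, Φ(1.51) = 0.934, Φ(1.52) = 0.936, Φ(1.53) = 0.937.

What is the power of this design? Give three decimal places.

z_β = |p₁−p₂|·√(n/[p₁q₁+p₂q₂]) − z_α
    = 0.11 · √(563/0.4575) − 2.326
    = 0.11 · 35.0799 − 2.326
    = 3.8588 − 2.326 = 1.5328 → 1.53
Power = Φ(1.53) = 0.937.

Power ≈ 0.937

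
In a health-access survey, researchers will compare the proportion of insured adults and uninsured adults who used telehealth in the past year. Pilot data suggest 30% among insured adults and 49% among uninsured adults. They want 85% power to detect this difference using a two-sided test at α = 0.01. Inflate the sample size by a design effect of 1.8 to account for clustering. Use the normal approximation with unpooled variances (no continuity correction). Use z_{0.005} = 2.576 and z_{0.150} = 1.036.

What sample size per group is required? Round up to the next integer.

n = (z_{α/2} + z_β)² · [p₁(1−p₁) + p₂(1−p₂)] / (p₁ − p₂)²
  = (2.576 + 1.036)² · (0.30·0.70 + 0.49·0.51) / (-0.19)²
  = (3.612)² · (0.2100 + 0.2499) / 0.0361
  = 13.0465 · 0.4599 / 0.0361
  = 166.21
Design effect: 1.8 × 166.21 = 299.17.
Round up → n = 300 per group.

n = 300 per group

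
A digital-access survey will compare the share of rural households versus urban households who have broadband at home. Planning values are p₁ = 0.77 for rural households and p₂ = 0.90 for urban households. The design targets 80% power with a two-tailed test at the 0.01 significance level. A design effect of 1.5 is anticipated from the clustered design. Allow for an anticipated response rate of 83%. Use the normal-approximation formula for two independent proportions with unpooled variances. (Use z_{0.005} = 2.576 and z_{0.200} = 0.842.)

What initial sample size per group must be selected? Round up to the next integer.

n = 334 per group

n = (z_{α/2} + z_β)² · [p₁(1−p₁) + p₂(1−p₂)] / (p₁ − p₂)²
  = (2.576 + 0.842)² · (0.77·0.23 + 0.90·0.10) / (-0.13)²
  = (3.418)² · (0.1771 + 0.0900) / 0.0169
  = 11.6827 · 0.2671 / 0.0169
  = 184.64
Design effect: 1.5 × 184.64 = 276.96.
Adjust for 83% response: 276.96 / 0.83 = 333.69.
Round up → n = 334 per group.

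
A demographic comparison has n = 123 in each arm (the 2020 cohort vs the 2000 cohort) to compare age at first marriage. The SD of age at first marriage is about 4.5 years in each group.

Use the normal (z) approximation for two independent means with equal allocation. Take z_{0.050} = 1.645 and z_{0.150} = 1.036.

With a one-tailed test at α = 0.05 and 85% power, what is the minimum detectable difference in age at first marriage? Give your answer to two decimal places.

Minimum detectable difference ≈ 1.54 years

δ = (z_α + z_β) · √((σ₁²+σ₂²)/n)
  = (1.645 + 1.036) · √(40.5/123)
  = 2.681 · √0.32927
  = 2.681 · 0.5738
  = 1.5384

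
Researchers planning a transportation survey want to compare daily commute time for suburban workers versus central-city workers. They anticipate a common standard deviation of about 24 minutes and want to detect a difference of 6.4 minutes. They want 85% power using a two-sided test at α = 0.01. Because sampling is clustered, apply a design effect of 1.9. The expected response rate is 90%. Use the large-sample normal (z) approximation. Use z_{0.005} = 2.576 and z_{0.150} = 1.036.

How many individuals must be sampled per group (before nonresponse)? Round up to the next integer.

n = 775 per group

n = (z_{α/2} + z_β)² · (σ₁² + σ₂²) / δ²
  = (2.576 + 1.036)² · (2·24² = 1152) / 6.4²
  = 13.0465 · 1152 / 40.96
  = 366.93
Design effect: 1.9 × 366.93 = 697.17.
Adjust for 90% response: 697.17 / 0.90 = 774.64.
Round up → n = 775 per group.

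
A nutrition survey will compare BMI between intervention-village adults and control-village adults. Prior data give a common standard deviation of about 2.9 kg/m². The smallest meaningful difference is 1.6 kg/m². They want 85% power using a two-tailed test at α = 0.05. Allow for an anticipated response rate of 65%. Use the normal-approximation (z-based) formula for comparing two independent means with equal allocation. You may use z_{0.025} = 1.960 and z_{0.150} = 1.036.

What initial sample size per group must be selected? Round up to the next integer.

n = 91 per group

n = (z_{α/2} + z_β)² · (σ₁² + σ₂²) / δ²
  = (1.960 + 1.036)² · (2·2.9² = 16.82) / 1.6²
  = 8.9760 · 16.82 / 2.56
  = 58.98
Adjust for 65% response: 58.98 / 0.65 = 90.73.
Round up → n = 91 per group.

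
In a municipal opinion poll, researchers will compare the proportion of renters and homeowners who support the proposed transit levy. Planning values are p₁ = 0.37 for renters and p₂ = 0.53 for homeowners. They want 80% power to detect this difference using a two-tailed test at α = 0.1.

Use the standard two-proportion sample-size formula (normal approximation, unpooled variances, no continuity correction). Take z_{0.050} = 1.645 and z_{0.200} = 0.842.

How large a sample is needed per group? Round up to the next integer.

n = (z_{α/2} + z_β)² · [p₁(1−p₁) + p₂(1−p₂)] / (p₁ − p₂)²
  = (1.645 + 0.842)² · (0.37·0.63 + 0.53·0.47) / (-0.16)²
  = (2.487)² · (0.2331 + 0.2491) / 0.0256
  = 6.1852 · 0.4822 / 0.0256
  = 116.50
Round up → n = 117 per group.

n = 117 per group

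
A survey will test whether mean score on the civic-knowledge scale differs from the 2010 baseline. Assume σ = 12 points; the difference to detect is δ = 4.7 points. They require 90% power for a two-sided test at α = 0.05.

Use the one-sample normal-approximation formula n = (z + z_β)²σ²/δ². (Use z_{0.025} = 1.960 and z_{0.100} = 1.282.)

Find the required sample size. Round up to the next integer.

n = (z_{α/2} + z_β)² · σ² / δ²
  = (1.960 + 1.282)² · 12² / 4.7²
  = 10.5106 · 144 / 22.09
  = 68.52
Round up → n = 69.

n = 69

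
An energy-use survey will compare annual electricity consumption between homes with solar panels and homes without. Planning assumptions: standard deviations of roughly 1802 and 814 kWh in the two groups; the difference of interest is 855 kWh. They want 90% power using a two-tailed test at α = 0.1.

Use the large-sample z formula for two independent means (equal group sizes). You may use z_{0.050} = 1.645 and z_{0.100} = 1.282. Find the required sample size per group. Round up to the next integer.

n = (z_{α/2} + z_β)² · (σ₁² + σ₂²) / δ²
  = (1.645 + 1.282)² · (1802² + 814² = 3909800) / 855²
  = 8.5673 · 3909800 / 731025
  = 45.82
Round up → n = 46 per group.

n = 46 per group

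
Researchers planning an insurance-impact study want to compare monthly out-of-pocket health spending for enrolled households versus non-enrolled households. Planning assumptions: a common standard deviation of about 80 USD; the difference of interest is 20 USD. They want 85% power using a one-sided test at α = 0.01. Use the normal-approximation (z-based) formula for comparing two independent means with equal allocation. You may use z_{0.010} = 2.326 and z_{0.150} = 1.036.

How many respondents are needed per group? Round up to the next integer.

n = 362 per group

n = (z_α + z_β)² · (σ₁² + σ₂²) / δ²
  = (2.326 + 1.036)² · (2·80² = 12800) / 20²
  = 11.3030 · 12800 / 400
  = 361.70
Round up → n = 362 per group.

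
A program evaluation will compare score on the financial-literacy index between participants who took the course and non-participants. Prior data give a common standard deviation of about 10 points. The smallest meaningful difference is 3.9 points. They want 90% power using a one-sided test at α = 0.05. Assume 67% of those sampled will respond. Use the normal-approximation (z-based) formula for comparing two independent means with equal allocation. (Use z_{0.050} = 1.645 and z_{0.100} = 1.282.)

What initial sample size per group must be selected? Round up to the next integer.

n = 169 per group

n = (z_α + z_β)² · (σ₁² + σ₂²) / δ²
  = (1.645 + 1.282)² · (2·10² = 200) / 3.9²
  = 8.5673 · 200 / 15.21
  = 112.65
Adjust for 67% response: 112.65 / 0.67 = 168.14.
Round up → n = 169 per group.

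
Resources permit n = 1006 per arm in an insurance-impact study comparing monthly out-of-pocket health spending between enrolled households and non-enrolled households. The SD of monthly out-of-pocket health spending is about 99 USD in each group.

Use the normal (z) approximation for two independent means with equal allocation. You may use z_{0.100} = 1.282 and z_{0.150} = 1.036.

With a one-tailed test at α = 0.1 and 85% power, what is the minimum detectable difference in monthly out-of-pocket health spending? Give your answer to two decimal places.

δ = (z_α + z_β) · √((σ₁²+σ₂²)/n)
  = (1.282 + 1.036) · √(19602/1006)
  = 2.318 · √19.4851
  = 2.318 · 4.4142
  = 10.2321

Minimum detectable difference ≈ 10.23 USD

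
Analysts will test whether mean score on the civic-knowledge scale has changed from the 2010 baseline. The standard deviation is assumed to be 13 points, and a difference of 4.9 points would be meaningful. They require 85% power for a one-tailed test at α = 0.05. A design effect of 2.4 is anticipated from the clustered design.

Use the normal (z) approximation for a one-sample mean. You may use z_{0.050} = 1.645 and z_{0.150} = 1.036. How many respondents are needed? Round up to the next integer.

n = (z_α + z_β)² · σ² / δ²
  = (1.645 + 1.036)² · 13² / 4.9²
  = 7.1878 · 169 / 24.01
  = 50.59
Design effect: 2.4 × 50.59 = 121.42.
Round up → n = 122.

n = 122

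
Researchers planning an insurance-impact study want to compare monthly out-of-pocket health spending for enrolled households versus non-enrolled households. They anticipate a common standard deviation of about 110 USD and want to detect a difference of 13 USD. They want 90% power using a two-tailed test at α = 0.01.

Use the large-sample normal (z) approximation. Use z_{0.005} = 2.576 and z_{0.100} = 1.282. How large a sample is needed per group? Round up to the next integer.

n = (z_{α/2} + z_β)² · (σ₁² + σ₂²) / δ²
  = (2.576 + 1.282)² · (2·110² = 24200) / 13²
  = 14.8842 · 24200 / 169
  = 2131.34
Round up → n = 2132 per group.

n = 2132 per group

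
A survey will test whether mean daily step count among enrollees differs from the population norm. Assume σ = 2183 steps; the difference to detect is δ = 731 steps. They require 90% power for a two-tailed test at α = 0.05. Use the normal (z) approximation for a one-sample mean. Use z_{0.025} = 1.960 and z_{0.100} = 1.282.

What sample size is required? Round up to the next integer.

n = (z_{α/2} + z_β)² · σ² / δ²
  = (1.960 + 1.282)² · 2183² / 731²
  = 10.5106 · 4765489 / 534361
  = 93.73
Round up → n = 94.

n = 94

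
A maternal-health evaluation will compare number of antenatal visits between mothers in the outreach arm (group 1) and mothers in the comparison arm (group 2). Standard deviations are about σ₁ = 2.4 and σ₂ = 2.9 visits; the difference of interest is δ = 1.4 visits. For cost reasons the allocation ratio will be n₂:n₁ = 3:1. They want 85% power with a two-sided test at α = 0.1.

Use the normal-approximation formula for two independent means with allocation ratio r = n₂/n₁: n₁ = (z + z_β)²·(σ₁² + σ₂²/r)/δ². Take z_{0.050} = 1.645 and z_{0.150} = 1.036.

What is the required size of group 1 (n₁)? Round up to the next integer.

n₁ = 32

n₁ = (z_{α/2} + z_β)² · (σ₁² + σ₂²/r) / δ²
   = (1.645 + 1.036)² · (2.4² + 2.9²/3) / 1.4²
   = 7.1878 · (5.76 + 2.8033) / 1.96
   = 7.1878 · 8.5633 / 1.96
   = 31.40
Round up → n₁ = 32; n₂ = r·n₁ = 3 × 32 = 96.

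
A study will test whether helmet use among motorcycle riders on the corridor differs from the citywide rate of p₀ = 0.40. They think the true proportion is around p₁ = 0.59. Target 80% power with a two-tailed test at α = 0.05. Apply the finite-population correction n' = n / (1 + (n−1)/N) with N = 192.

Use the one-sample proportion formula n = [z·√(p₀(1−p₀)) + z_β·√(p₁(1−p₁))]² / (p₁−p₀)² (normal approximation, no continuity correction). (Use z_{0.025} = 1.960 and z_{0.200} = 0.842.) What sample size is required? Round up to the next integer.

n = [z_{α/2}·√(p₀q₀) + z_β·√(p₁q₁)]² / (p₁ − p₀)²
  = [1.960·√(0.40·0.60) + 0.842·√(0.59·0.41)]² / (0.19)²
  = [1.960·0.4899 + 0.842·0.4918]² / 0.0361
  = [1.3743]² / 0.0361
  = 52.32
Finite-population correction (N = 192): 52.32 / (1 + (52.32 − 1)/192) = 41.29.
Round up → n = 42.

n = 42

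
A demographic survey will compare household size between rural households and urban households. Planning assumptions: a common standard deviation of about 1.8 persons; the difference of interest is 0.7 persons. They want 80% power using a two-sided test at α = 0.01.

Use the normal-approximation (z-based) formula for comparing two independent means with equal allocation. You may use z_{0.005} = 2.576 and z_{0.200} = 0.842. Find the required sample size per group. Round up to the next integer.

n = 155 per group

n = (z_{α/2} + z_β)² · (σ₁² + σ₂²) / δ²
  = (2.576 + 0.842)² · (2·1.8² = 6.48) / 0.7²
  = 11.6827 · 6.48 / 0.49
  = 154.50
Round up → n = 155 per group.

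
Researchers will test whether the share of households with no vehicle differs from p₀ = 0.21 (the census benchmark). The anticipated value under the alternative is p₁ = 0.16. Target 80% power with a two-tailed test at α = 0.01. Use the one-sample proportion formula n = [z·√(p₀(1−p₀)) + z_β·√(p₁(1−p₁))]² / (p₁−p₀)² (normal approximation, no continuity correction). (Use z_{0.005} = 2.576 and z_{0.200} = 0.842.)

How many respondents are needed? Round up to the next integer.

n = 738

n = [z_{α/2}·√(p₀q₀) + z_β·√(p₁q₁)]² / (p₁ − p₀)²
  = [2.576·√(0.21·0.79) + 0.842·√(0.16·0.84)]² / (-0.05)²
  = [2.576·0.4073 + 0.842·0.3666]² / 0.0025
  = [1.3579]² / 0.0025
  = 737.57
Round up → n = 738.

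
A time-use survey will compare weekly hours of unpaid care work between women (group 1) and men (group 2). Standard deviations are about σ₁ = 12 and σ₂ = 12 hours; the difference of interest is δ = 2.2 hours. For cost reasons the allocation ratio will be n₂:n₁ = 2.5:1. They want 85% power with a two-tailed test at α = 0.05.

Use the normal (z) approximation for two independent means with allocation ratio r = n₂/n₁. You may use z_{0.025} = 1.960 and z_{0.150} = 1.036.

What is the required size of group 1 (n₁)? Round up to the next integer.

n₁ = 374

n₁ = (z_{α/2} + z_β)² · (σ₁² + σ₂²/r) / δ²
   = (1.960 + 1.036)² · (12² + 12²/2.5) / 2.2²
   = 8.9760 · (144 + 57.6) / 4.84
   = 8.9760 · 201.6 / 4.84
   = 373.88
Round up → n₁ = 374; n₂ = r·n₁ = 2.5 × 374 = 935.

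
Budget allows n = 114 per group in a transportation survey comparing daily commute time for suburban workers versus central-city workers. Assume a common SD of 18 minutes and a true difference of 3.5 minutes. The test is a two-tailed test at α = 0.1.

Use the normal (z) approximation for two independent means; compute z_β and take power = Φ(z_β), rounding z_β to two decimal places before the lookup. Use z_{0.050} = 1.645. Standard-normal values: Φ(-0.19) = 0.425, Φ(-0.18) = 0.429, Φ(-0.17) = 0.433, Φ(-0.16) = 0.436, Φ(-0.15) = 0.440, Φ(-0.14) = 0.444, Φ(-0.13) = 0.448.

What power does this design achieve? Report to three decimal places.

z_β = δ·√(n/(σ₁²+σ₂²)) − z_{α/2}
    = 3.5 · √(114/648) − 1.645
    = 3.5 · 0.41944 − 1.645
    = 1.4680 − 1.645 = -0.1770 → -0.18
Power = Φ(-0.18) = 0.429.

Power ≈ 0.429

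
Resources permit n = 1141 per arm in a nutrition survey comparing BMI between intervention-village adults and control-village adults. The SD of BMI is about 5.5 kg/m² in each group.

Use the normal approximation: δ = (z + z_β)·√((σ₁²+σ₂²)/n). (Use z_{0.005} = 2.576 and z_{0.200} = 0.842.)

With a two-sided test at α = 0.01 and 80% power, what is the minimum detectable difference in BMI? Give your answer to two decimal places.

δ = (z_{α/2} + z_β) · √((σ₁²+σ₂²)/n)
  = (2.576 + 0.842) · √(60.5/1141)
  = 3.418 · √0.05302
  = 3.418 · 0.2303
  = 0.7871

Minimum detectable difference ≈ 0.79 kg/m²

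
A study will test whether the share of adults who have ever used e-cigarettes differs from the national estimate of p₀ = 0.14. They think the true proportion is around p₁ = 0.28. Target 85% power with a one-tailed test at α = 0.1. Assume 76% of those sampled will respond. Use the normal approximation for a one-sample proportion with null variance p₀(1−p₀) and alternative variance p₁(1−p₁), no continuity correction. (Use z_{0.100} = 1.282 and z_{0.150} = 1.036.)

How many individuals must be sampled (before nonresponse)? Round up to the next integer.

n = 56

n = [z_α·√(p₀q₀) + z_β·√(p₁q₁)]² / (p₁ − p₀)²
  = [1.282·√(0.14·0.86) + 1.036·√(0.28·0.72)]² / (0.14)²
  = [1.282·0.3470 + 1.036·0.4490]² / 0.0196
  = [0.9100]² / 0.0196
  = 42.25
Adjust for 76% response: 42.25 / 0.76 = 55.59.
Round up → n = 56.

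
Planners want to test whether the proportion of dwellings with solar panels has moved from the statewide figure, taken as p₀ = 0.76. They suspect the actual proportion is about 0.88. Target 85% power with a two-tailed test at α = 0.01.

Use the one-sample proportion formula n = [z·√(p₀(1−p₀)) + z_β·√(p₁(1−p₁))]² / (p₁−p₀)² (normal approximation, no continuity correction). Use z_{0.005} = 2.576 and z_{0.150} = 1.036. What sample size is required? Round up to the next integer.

n = 144

n = [z_{α/2}·√(p₀q₀) + z_β·√(p₁q₁)]² / (p₁ − p₀)²
  = [2.576·√(0.76·0.24) + 1.036·√(0.88·0.12)]² / (0.12)²
  = [2.576·0.4271 + 1.036·0.3250]² / 0.0144
  = [1.4368]² / 0.0144
  = 143.37
Round up → n = 144.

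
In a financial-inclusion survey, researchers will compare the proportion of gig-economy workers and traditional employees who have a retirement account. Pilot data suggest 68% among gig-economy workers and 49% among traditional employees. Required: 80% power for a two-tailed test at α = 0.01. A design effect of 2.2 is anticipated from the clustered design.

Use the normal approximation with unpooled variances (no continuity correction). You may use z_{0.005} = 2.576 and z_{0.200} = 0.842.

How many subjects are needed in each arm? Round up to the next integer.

n = (z_{α/2} + z_β)² · [p₁(1−p₁) + p₂(1−p₂)] / (p₁ − p₂)²
  = (2.576 + 0.842)² · (0.68·0.32 + 0.49·0.51) / (0.19)²
  = (3.418)² · (0.2176 + 0.2499) / 0.0361
  = 11.6827 · 0.4675 / 0.0361
  = 151.29
Design effect: 2.2 × 151.29 = 332.84.
Round up → n = 333 per group.

n = 333 per group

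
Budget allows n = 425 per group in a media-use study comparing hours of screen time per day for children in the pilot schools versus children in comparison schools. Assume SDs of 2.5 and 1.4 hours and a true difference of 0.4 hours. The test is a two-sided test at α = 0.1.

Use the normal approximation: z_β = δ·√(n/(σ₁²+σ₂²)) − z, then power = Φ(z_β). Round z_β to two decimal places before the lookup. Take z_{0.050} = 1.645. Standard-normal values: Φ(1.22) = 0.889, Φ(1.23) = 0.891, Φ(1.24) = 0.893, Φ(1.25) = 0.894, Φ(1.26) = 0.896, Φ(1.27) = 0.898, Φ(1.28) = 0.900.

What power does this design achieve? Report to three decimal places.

Power ≈ 0.891

z_β = δ·√(n/(σ₁²+σ₂²)) − z_{α/2}
    = 0.4 · √(425/8.21) − 1.645
    = 0.4 · 7.19487 − 1.645
    = 2.8779 − 1.645 = 1.2329 → 1.23
Power = Φ(1.23) = 0.891.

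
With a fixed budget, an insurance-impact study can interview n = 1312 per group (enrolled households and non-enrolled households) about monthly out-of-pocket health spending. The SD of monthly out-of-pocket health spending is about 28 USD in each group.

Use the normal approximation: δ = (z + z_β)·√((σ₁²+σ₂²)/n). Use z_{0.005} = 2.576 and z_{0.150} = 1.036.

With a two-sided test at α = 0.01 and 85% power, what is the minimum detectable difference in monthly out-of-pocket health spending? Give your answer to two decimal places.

Minimum detectable difference ≈ 3.95 USD

δ = (z_{α/2} + z_β) · √((σ₁²+σ₂²)/n)
  = (2.576 + 1.036) · √(1568/1312)
  = 3.612 · √1.1951
  = 3.612 · 1.0932
  = 3.9487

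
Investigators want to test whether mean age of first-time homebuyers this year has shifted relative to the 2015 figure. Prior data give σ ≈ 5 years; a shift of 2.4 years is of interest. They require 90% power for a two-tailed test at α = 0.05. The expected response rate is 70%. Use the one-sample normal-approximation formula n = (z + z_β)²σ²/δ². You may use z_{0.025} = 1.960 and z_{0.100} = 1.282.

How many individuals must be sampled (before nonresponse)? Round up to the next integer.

n = 66

n = (z_{α/2} + z_β)² · σ² / δ²
  = (1.960 + 1.282)² · 5² / 2.4²
  = 10.5106 · 25 / 5.76
  = 45.62
Adjust for 70% response: 45.62 / 0.70 = 65.17.
Round up → n = 66.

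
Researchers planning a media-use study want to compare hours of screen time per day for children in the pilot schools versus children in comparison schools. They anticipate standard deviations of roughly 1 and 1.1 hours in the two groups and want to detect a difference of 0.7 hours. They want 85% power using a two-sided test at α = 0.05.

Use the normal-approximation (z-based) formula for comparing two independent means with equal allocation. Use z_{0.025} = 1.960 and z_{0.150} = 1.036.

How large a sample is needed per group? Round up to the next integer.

n = 41 per group

n = (z_{α/2} + z_β)² · (σ₁² + σ₂²) / δ²
  = (1.960 + 1.036)² · (1² + 1.1² = 2.21) / 0.7²
  = 8.9760 · 2.21 / 0.49
  = 40.48
Round up → n = 41 per group.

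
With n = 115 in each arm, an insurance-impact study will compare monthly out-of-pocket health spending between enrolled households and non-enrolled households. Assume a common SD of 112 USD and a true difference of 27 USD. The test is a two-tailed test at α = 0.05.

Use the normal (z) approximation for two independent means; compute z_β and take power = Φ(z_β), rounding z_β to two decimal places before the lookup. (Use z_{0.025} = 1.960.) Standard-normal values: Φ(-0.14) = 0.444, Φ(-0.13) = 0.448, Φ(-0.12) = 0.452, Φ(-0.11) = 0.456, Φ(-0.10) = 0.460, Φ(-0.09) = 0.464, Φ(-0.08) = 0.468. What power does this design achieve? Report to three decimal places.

Power ≈ 0.448

z_β = δ·√(n/(σ₁²+σ₂²)) − z_{α/2}
    = 27 · √(115/25088) − 1.960
    = 27 · 0.06770 − 1.960
    = 1.8280 − 1.960 = -0.1320 → -0.13
Power = Φ(-0.13) = 0.448.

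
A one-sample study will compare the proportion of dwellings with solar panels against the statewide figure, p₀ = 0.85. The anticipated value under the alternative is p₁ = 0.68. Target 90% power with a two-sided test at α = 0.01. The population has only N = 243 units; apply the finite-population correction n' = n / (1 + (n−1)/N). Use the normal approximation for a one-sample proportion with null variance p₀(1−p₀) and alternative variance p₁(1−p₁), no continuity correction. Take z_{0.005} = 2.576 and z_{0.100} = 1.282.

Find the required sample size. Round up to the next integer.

n = 61

n = [z_{α/2}·√(p₀q₀) + z_β·√(p₁q₁)]² / (p₁ − p₀)²
  = [2.576·√(0.85·0.15) + 1.282·√(0.68·0.32)]² / (-0.17)²
  = [2.576·0.3571 + 1.282·0.4665]² / 0.0289
  = [1.5178]² / 0.0289
  = 79.72
Finite-population correction (N = 243): 79.72 / (1 + (79.72 − 1)/243) = 60.21.
Round up → n = 61.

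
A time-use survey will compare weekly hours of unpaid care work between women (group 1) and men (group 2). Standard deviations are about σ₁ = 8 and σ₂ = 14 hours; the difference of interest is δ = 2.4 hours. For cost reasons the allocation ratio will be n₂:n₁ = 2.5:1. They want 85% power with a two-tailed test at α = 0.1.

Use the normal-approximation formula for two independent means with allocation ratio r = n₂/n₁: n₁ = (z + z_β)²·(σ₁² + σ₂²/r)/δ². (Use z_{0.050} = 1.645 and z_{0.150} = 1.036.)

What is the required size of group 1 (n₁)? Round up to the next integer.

n₁ = (z_{α/2} + z_β)² · (σ₁² + σ₂²/r) / δ²
   = (1.645 + 1.036)² · (8² + 14²/2.5) / 2.4²
   = 7.1878 · (64 + 78.4) / 5.76
   = 7.1878 · 142.4 / 5.76
   = 177.70
Round up → n₁ = 178; n₂ = r·n₁ = 2.5 × 178 = 445.

n₁ = 178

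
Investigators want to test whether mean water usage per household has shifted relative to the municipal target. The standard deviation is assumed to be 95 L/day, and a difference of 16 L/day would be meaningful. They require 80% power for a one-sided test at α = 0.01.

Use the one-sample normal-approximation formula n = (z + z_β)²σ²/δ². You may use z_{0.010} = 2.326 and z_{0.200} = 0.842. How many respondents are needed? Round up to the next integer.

n = (z_α + z_β)² · σ² / δ²
  = (2.326 + 0.842)² · 95² / 16²
  = 10.0362 · 9025 / 256
  = 353.82
Round up → n = 354.

n = 354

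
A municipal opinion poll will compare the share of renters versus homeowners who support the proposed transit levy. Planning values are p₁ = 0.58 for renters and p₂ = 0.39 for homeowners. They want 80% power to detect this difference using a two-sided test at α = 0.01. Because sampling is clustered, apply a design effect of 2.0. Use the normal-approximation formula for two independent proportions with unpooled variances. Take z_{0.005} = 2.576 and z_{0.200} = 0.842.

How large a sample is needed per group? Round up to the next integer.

n = 312 per group

n = (z_{α/2} + z_β)² · [p₁(1−p₁) + p₂(1−p₂)] / (p₁ − p₂)²
  = (2.576 + 0.842)² · (0.58·0.42 + 0.39·0.61) / (0.19)²
  = (3.418)² · (0.2436 + 0.2379) / 0.0361
  = 11.6827 · 0.4815 / 0.0361
  = 155.82
Design effect: 2.0 × 155.82 = 311.65.
Round up → n = 312 per group.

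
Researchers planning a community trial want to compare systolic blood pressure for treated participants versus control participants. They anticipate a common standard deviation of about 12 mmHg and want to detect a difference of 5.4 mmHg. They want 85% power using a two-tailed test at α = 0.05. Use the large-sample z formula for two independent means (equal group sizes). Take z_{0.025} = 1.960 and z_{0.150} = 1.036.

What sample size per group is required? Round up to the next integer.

n = (z_{α/2} + z_β)² · (σ₁² + σ₂²) / δ²
  = (1.960 + 1.036)² · (2·12² = 288) / 5.4²
  = 8.9760 · 288 / 29.16
  = 88.65
Round up → n = 89 per group.

n = 89 per group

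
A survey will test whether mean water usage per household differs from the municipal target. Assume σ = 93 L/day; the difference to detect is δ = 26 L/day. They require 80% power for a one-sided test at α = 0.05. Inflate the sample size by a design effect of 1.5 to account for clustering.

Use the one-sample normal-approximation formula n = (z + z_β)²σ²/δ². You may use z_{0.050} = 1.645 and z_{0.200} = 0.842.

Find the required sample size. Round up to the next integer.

n = (z_α + z_β)² · σ² / δ²
  = (1.645 + 0.842)² · 93² / 26²
  = 6.1852 · 8649 / 676
  = 79.14
Design effect: 1.5 × 79.14 = 118.70.
Round up → n = 119.

n = 119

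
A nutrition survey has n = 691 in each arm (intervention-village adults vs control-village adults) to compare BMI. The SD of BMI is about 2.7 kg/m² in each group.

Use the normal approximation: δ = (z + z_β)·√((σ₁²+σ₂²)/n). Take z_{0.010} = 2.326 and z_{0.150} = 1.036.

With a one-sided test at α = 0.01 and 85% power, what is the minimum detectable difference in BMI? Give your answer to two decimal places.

δ = (z_α + z_β) · √((σ₁²+σ₂²)/n)
  = (2.326 + 1.036) · √(14.58/691)
  = 3.362 · √0.0211
  = 3.362 · 0.1453
  = 0.4884

Minimum detectable difference ≈ 0.49 kg/m²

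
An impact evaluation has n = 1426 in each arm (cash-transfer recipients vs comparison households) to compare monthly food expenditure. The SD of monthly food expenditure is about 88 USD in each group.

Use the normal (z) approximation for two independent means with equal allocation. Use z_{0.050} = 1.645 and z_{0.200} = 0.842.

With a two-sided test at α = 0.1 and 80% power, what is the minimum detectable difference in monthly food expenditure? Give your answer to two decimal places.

Minimum detectable difference ≈ 8.20 USD

δ = (z_{α/2} + z_β) · √((σ₁²+σ₂²)/n)
  = (1.645 + 0.842) · √(15488/1426)
  = 2.487 · √10.8612
  = 2.487 · 3.2956
  = 8.1962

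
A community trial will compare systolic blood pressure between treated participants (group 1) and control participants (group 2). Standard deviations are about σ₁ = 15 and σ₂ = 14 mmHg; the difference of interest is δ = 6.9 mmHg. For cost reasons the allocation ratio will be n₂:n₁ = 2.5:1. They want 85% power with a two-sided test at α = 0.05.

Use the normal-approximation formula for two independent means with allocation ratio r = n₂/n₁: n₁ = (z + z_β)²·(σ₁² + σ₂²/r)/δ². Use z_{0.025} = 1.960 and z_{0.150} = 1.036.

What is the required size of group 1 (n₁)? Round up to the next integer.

n₁ = 58

n₁ = (z_{α/2} + z_β)² · (σ₁² + σ₂²/r) / δ²
   = (1.960 + 1.036)² · (15² + 14²/2.5) / 6.9²
   = 8.9760 · (225 + 78.4) / 47.61
   = 8.9760 · 303.4 / 47.61
   = 57.20
Round up → n₁ = 58; n₂ = r·n₁ = 2.5 × 58 = 145.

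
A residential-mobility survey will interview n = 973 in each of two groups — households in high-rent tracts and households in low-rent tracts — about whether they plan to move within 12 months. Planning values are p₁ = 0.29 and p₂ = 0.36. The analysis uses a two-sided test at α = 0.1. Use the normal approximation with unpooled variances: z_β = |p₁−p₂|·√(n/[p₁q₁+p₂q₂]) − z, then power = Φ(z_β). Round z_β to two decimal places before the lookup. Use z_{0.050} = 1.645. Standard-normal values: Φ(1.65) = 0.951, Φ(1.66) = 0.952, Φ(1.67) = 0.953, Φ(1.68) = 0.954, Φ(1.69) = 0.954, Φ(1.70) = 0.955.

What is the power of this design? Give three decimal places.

z_β = |p₁−p₂|·√(n/[p₁q₁+p₂q₂]) − z_{α/2}
    = 0.07 · √(973/0.4363) − 1.645
    = 0.07 · 47.2241 − 1.645
    = 3.3057 − 1.645 = 1.6607 → 1.66
Power = Φ(1.66) = 0.952.

Power ≈ 0.952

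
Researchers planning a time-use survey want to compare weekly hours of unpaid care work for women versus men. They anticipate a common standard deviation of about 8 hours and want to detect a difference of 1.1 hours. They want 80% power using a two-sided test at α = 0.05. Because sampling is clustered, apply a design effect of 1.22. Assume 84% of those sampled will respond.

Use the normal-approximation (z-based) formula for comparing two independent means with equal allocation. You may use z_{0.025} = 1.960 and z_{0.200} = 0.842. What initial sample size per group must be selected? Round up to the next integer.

n = (z_{α/2} + z_β)² · (σ₁² + σ₂²) / δ²
  = (1.960 + 0.842)² · (2·8² = 128) / 1.1²
  = 7.8512 · 128 / 1.21
  = 830.54
Design effect: 1.22 × 830.54 = 1013.26.
Adjust for 84% response: 1013.26 / 0.84 = 1206.26.
Round up → n = 1207 per group.

n = 1207 per group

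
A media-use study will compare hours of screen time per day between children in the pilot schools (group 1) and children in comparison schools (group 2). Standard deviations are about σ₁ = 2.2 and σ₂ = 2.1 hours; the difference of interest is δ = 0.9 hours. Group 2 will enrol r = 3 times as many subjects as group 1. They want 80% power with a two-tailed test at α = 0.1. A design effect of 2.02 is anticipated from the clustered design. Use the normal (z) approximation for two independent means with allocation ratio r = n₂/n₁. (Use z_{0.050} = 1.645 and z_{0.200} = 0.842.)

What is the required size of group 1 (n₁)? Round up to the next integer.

n₁ = (z_{α/2} + z_β)² · (σ₁² + σ₂²/r) / δ²
   = (1.645 + 0.842)² · (2.2² + 2.1²/3) / 0.9²
   = 6.1852 · (4.84 + 1.47) / 0.81
   = 6.1852 · 6.31 / 0.81
   = 48.18
Design effect: 2.02 × 48.18 = 97.33.
Round up → n₁ = 98; n₂ = r·n₁ = 3 × 98 = 294.

n₁ = 98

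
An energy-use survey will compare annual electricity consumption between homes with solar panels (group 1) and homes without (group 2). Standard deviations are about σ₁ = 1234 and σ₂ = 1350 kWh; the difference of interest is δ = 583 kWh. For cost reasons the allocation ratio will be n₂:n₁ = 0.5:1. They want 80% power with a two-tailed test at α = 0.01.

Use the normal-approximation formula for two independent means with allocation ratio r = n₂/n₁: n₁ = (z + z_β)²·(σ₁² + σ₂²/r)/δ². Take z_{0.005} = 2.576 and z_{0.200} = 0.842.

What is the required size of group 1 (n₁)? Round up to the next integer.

n₁ = (z_{α/2} + z_β)² · (σ₁² + σ₂²/r) / δ²
   = (2.576 + 0.842)² · (1234² + 1350²/0.5) / 583²
   = 11.6827 · (1522756 + 3645000) / 339889
   = 11.6827 · 5167756 / 339889
   = 177.63
Round up → n₁ = 178; n₂ = r·n₁ = 0.5 × 178 = 89.

n₁ = 178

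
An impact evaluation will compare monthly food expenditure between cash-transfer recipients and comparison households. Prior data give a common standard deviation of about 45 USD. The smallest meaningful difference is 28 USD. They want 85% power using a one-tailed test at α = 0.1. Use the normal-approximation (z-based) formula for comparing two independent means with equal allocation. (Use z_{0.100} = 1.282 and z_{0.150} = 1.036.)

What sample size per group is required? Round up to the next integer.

n = 28 per group

n = (z_α + z_β)² · (σ₁² + σ₂²) / δ²
  = (1.282 + 1.036)² · (2·45² = 4050) / 28²
  = 5.3731 · 4050 / 784
  = 27.76
Round up → n = 28 per group.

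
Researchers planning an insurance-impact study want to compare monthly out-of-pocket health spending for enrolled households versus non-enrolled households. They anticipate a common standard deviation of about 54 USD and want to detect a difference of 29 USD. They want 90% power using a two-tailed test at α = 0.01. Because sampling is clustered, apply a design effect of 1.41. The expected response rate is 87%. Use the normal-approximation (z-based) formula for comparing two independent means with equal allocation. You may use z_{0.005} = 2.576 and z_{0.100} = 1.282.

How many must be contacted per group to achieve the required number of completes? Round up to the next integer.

n = (z_{α/2} + z_β)² · (σ₁² + σ₂²) / δ²
  = (2.576 + 1.282)² · (2·54² = 5832) / 29²
  = 14.8842 · 5832 / 841
  = 103.22
Design effect: 1.41 × 103.22 = 145.53.
Adjust for 87% response: 145.53 / 0.87 = 167.28.
Round up → n = 168 per group.

n = 168 per group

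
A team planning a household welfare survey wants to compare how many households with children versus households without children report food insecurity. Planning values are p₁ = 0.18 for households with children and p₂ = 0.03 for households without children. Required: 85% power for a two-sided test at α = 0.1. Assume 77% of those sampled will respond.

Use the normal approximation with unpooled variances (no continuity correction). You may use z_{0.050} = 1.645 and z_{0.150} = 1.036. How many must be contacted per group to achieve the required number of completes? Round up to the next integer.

n = 74 per group

n = (z_{α/2} + z_β)² · [p₁(1−p₁) + p₂(1−p₂)] / (p₁ − p₂)²
  = (1.645 + 1.036)² · (0.18·0.82 + 0.03·0.97) / (0.15)²
  = (2.681)² · (0.1476 + 0.0291) / 0.0225
  = 7.1878 · 0.1767 / 0.0225
  = 56.45
Adjust for 77% response: 56.45 / 0.77 = 73.31.
Round up → n = 74 per group.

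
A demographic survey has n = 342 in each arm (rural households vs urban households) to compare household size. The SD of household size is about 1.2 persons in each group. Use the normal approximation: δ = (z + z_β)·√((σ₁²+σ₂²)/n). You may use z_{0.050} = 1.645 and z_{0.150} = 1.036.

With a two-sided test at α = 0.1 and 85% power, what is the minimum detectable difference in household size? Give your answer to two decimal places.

Minimum detectable difference ≈ 0.25 persons

δ = (z_{α/2} + z_β) · √((σ₁²+σ₂²)/n)
  = (1.645 + 1.036) · √(2.88/342)
  = 2.681 · √0.00842
  = 2.681 · 0.0918
  = 0.2460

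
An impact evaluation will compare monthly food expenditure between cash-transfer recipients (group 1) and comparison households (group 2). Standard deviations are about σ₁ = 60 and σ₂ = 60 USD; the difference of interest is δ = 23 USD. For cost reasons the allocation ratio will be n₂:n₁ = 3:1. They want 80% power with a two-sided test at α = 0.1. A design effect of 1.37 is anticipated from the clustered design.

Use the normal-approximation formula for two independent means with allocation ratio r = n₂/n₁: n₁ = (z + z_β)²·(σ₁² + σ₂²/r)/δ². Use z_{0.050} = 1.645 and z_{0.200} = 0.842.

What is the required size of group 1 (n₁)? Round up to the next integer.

n₁ = 77

n₁ = (z_{α/2} + z_β)² · (σ₁² + σ₂²/r) / δ²
   = (1.645 + 0.842)² · (60² + 60²/3) / 23²
   = 6.1852 · (3600 + 1200) / 529
   = 6.1852 · 4800 / 529
   = 56.12
Design effect: 1.37 × 56.12 = 76.89.
Round up → n₁ = 77; n₂ = r·n₁ = 3 × 77 = 231.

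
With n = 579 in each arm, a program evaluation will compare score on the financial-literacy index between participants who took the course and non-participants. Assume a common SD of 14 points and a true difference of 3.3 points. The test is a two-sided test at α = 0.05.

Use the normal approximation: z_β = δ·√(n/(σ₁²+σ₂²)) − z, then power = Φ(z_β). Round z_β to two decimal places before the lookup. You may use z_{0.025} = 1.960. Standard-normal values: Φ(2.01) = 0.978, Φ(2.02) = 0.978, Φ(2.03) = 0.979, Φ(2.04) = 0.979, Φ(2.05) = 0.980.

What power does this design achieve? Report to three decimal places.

Power ≈ 0.980

z_β = δ·√(n/(σ₁²+σ₂²)) − z_{α/2}
    = 3.3 · √(579/392) − 1.960
    = 3.3 · 1.21534 − 1.960
    = 4.0106 − 1.960 = 2.0506 → 2.05
Power = Φ(2.05) = 0.980.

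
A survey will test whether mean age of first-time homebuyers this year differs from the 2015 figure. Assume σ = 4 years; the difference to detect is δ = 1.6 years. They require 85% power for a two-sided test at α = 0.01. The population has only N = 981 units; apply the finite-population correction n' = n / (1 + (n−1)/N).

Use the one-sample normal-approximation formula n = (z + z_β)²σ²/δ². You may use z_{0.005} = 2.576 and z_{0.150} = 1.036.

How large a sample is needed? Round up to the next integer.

n = 76

n = (z_{α/2} + z_β)² · σ² / δ²
  = (2.576 + 1.036)² · 4² / 1.6²
  = 13.0465 · 16 / 2.56
  = 81.54
Finite-population correction (N = 981): 81.54 / (1 + (81.54 − 1)/981) = 75.35.
Round up → n = 76.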